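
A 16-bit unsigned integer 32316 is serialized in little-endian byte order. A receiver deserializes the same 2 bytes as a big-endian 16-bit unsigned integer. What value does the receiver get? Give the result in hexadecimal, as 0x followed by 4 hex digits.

32316 in 16-bit hexadecimal is 0x7E3C.
Stored little-endian, the bytes at ascending addresses are 3C 7E.
Read back as big-endian, the last byte is least significant, giving 0x3C7E.

0x3C7E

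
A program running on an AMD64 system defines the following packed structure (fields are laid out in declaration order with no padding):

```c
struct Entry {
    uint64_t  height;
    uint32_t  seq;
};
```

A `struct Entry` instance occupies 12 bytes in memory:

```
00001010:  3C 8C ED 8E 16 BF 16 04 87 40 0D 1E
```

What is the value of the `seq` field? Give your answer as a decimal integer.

504184967

`seq` follows `height` (8 bytes), so it starts at byte offset 8 and occupies 4 bytes.
Bytes at offsets 8..11: 87 40 0D 1E.
Little-endian stores the least-significant byte at the lowest address.
Reassemble most-significant byte first: 1E 0D 40 87 → 0x1E0D4087.
0x1E0D4087 = 504184967.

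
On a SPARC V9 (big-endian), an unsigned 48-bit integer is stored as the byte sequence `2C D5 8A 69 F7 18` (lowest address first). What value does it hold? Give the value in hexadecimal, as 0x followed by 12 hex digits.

Big-endian: lowest address holds the most-significant byte.
The bytes are already most-significant first: 0x2CD58A69F718.

0x2CD58A69F718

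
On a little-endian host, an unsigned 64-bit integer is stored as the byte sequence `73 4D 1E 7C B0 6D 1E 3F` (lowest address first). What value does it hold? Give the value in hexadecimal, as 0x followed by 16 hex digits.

In little-endian order the low byte comes first in memory.
Reassemble most-significant byte first: 3F 1E 6D B0 7C 1E 4D 73 → 0x3F1E6DB07C1E4D73.

0x3F1E6DB07C1E4D73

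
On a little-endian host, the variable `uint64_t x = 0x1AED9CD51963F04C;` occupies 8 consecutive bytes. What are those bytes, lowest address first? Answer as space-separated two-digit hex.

Split into bytes (most-significant first): 1A ED 9C D5 19 63 F0 4C.
Little-endian: lowest address holds the least-significant byte.
So at ascending addresses the bytes are 4C F0 63 19 D5 9C ED 1A.

4C F0 63 19 D5 9C ED 1A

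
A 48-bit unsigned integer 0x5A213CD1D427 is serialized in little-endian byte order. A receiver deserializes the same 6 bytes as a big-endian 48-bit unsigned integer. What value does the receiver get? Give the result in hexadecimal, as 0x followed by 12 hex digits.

0x27D4D13C215A

Stored little-endian, the bytes at ascending addresses are 27 D4 D1 3C 21 5A.
Read back as big-endian, the last byte is least significant, giving 0x27D4D13C215A.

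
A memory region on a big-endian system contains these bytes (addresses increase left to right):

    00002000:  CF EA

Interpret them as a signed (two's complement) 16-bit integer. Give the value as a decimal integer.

-12310

In big-endian order the high byte comes first in memory.
The bytes are already most-significant first: 0xCFEA.
Top bit is set, so as a signed 16-bit value this is 0xCFEA − 2^16 = -12310.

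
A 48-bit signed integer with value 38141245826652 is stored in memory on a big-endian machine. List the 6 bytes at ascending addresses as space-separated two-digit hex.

22 B0 73 68 A6 5C

38141245826652 in hexadecimal, padded to 48 bits, is 0x22B07368A65C.
Split into bytes (most-significant first): 22 B0 73 68 A6 5C.
Big-endian: lowest address holds the most-significant byte.
So the memory order matches the most-significant-first order: 22 B0 73 68 A6 5C.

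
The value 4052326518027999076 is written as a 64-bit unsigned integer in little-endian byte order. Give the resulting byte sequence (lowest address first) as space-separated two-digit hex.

64 57 F4 7C 7F C1 3C 38

4052326518027999076 in hexadecimal, padded to 64 bits, is 0x383CC17F7CF45764.
Split into bytes (most-significant first): 38 3C C1 7F 7C F4 57 64.
In little-endian order the low byte comes first in memory.
So at ascending addresses the bytes are 64 57 F4 7C 7F C1 3C 38.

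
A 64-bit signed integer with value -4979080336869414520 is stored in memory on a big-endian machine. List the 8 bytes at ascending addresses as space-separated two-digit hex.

BA E6 C0 D0 5C C4 29 88

Two's complement of -4979080336869414520 in 64 bits: 4979080336869414520 = 0x45193F2FA33BD678; invert → 0xBAE6C0D05CC42987; add 1 → 0xBAE6C0D05CC42988.
Split into bytes (most-significant first): BA E6 C0 D0 5C C4 29 88.
Big-endian: lowest address holds the most-significant byte.
So the memory order matches the most-significant-first order: BA E6 C0 D0 5C C4 29 88.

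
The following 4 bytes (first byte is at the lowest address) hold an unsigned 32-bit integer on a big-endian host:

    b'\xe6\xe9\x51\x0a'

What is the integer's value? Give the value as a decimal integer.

Big-endian: lowest address holds the most-significant byte.
The bytes are already most-significant first: 0xE6E9510A.
0xE6E9510A = 3874050314.

3874050314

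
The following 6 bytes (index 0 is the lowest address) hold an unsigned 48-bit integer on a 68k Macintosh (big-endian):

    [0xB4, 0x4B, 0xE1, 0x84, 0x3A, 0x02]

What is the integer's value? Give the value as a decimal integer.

198237999086082

Big-endian: lowest address holds the most-significant byte.
The bytes are already most-significant first: 0xB44BE1843A02.
0xB44BE1843A02 = 198237999086082.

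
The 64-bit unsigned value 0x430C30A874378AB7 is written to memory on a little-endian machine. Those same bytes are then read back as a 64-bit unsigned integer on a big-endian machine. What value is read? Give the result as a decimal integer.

Stored little-endian, the bytes at ascending addresses are B7 8A 37 74 A8 30 0C 43.
Read back as big-endian, the last byte is least significant, giving 0xB78A3774A8300C43.
0xB78A3774A8300C43 = 13225444229904337987.

13225444229904337987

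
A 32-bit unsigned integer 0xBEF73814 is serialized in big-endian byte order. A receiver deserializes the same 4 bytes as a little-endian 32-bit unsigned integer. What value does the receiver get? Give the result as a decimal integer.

339277758

Stored big-endian, the bytes at ascending addresses are BE F7 38 14.
Read back as little-endian, the first byte is least significant, giving 0x1438F7BE.
0x1438F7BE = 339277758.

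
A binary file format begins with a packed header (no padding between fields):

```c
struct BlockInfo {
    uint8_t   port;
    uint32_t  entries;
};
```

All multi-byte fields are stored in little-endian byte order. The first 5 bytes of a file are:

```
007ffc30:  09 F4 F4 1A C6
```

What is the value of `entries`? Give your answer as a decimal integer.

`entries` follows `port` (1 byte), so it starts at byte offset 1 and occupies 4 bytes.
Bytes at offsets 1..4: F4 F4 1A C6.
Little-endian stores the least-significant byte at the lowest address.
Reassemble most-significant byte first: C6 1A F4 F4 → 0xC61AF4F4.
0xC61AF4F4 = 3323655412.

3323655412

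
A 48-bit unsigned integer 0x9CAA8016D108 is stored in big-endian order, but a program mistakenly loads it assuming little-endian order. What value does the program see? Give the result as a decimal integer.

Stored big-endian, the bytes at ascending addresses are 9C AA 80 16 D1 08.
Read back as little-endian, the first byte is least significant, giving 0x08D11680AA9C.
0x08D11680AA9C = 9694118718108.

9694118718108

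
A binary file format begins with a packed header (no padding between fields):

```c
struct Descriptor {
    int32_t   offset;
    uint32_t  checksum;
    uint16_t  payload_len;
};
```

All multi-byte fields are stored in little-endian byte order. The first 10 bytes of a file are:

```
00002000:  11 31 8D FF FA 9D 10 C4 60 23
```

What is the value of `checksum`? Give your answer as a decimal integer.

`checksum` follows `offset` (4 bytes), so it starts at byte offset 4 and occupies 4 bytes.
Bytes at offsets 4..7: FA 9D 10 C4.
Little-endian: lowest address holds the least-significant byte.
Reassemble most-significant byte first: C4 10 9D FA → 0xC4109DFA.
0xC4109DFA = 3289423354.

3289423354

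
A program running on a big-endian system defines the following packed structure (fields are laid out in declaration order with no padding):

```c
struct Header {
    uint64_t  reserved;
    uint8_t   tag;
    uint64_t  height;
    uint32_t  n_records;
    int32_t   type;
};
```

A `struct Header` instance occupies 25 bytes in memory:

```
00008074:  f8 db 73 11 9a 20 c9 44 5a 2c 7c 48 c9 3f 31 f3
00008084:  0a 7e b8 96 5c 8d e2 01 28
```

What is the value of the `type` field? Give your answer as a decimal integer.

-1914568408

`type` follows `reserved` (8 B), `tag` (1 B), `height` (8 B), `n_records` (4 B), so it starts at offset 8 + 1 + 8 + 4 = 21 and occupies 4 bytes.
Bytes at offsets 21..24: 8D E2 01 28.
Big-endian: lowest address holds the most-significant byte.
The bytes are already most-significant first: 0x8DE20128.
Top bit is set, so as a signed 32-bit value this is 0x8DE20128 − 2^32 = -1914568408.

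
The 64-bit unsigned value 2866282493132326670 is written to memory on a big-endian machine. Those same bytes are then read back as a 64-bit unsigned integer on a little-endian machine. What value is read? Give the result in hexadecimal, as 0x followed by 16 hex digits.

0x0EC712C5BD14C727

2866282493132326670 in 64-bit hexadecimal is 0x27C714BDC512C70E.
Stored big-endian, the bytes at ascending addresses are 27 C7 14 BD C5 12 C7 0E.
Read back as little-endian, the first byte is least significant, giving 0x0EC712C5BD14C727.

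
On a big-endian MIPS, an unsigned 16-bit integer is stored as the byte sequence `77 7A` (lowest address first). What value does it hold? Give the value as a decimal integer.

Big-endian stores the most-significant byte at the lowest address.
The bytes are already most-significant first: 0x777A.
0x777A = 30586.

30586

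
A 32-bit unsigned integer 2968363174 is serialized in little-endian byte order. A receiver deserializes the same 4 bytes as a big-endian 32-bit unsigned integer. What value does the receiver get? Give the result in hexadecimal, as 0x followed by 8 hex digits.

2968363174 in 32-bit hexadecimal is 0xB0EDA0A6.
Stored little-endian, the bytes at ascending addresses are A6 A0 ED B0.
Read back as big-endian, the last byte is least significant, giving 0xA6A0EDB0.

0xA6A0EDB0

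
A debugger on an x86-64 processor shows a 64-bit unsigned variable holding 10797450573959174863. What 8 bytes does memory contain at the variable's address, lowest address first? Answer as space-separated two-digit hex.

10797450573959174863 in hexadecimal, padded to 64 bits, is 0x95D84016F4AC9ACF.
Split into bytes (most-significant first): 95 D8 40 16 F4 AC 9A CF.
Little-endian stores the least-significant byte at the lowest address.
So at ascending addresses the bytes are CF 9A AC F4 16 40 D8 95.

CF 9A AC F4 16 40 D8 95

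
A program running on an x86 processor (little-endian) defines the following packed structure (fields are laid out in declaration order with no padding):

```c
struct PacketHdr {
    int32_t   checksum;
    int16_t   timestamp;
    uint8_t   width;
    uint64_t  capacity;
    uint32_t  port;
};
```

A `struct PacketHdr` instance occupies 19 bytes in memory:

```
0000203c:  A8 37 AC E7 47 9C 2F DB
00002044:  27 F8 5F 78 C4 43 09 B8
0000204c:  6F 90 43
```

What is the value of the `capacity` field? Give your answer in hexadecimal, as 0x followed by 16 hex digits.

`capacity` follows `checksum` (4 B), `timestamp` (2 B), `width` (1 B), so it starts at offset 4 + 2 + 1 = 7 and occupies 8 bytes.
Bytes at offsets 7..14: DB 27 F8 5F 78 C4 43 09.
Little-endian: lowest address holds the least-significant byte.
Reassemble most-significant byte first: 09 43 C4 78 5F F8 27 DB → 0x0943C4785FF827DB.

0x0943C4785FF827DB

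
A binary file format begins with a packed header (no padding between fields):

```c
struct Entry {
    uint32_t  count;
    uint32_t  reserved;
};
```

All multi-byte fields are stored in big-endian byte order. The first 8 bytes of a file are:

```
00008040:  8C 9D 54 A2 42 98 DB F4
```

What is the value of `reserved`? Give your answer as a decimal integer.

1117314036

`reserved` follows `count` (4 bytes), so it starts at byte offset 4 and occupies 4 bytes.
Bytes at offsets 4..7: 42 98 DB F4.
Big-endian: lowest address holds the most-significant byte.
The bytes are already most-significant first: 0x4298DBF4.
0x4298DBF4 = 1117314036.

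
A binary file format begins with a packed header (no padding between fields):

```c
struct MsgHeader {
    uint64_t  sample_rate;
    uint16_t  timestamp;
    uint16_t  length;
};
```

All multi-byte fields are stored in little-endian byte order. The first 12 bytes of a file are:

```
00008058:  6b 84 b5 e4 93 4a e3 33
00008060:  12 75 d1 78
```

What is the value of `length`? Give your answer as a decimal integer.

`length` follows `sample_rate` (8 B), `timestamp` (2 B), so it starts at offset 8 + 2 = 10 and occupies 2 bytes.
Bytes at offsets 10..11: D1 78.
Little-endian stores the least-significant byte at the lowest address.
Reassemble most-significant byte first: 78 D1 → 0x78D1.
0x78D1 = 30929.

30929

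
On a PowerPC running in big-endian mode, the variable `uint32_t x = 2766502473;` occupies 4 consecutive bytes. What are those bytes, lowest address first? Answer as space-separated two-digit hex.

A4 E5 7A 49

2766502473 in hexadecimal, padded to 32 bits, is 0xA4E57A49.
Split into bytes (most-significant first): A4 E5 7A 49.
Big-endian stores the most-significant byte at the lowest address.
So the memory order matches the most-significant-first order: A4 E5 7A 49.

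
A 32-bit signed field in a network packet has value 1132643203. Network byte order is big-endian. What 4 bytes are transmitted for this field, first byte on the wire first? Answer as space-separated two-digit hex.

1132643203 in hexadecimal, padded to 32 bits, is 0x4382C383.
Split into bytes (most-significant first): 43 82 C3 83.
Big-endian: lowest address holds the most-significant byte.
So the memory order matches the most-significant-first order: 43 82 C3 83.

43 82 C3 83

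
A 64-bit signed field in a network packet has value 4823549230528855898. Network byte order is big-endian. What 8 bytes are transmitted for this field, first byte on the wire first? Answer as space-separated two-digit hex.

42 F0 B0 78 0A 47 FF 5A

4823549230528855898 in hexadecimal, padded to 64 bits, is 0x42F0B0780A47FF5A.
Split into bytes (most-significant first): 42 F0 B0 78 0A 47 FF 5A.
Big-endian stores the most-significant byte at the lowest address.
So the memory order matches the most-significant-first order: 42 F0 B0 78 0A 47 FF 5A.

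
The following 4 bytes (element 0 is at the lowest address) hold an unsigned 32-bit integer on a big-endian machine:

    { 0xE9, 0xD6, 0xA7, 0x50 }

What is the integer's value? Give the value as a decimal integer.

3923158864

Big-endian: lowest address holds the most-significant byte.
The bytes are already most-significant first: 0xE9D6A750.
0xE9D6A750 = 3923158864.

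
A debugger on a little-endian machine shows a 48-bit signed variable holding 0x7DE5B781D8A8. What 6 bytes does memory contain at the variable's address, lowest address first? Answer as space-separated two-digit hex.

Split into bytes (most-significant first): 7D E5 B7 81 D8 A8.
Little-endian stores the least-significant byte at the lowest address.
So at ascending addresses the bytes are A8 D8 81 B7 E5 7D.

A8 D8 81 B7 E5 7D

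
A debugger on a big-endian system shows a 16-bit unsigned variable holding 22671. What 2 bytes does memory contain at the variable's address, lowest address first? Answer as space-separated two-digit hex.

58 8F

22671 in hexadecimal, padded to 16 bits, is 0x588F.
Split into bytes (most-significant first): 58 8F.
Big-endian: lowest address holds the most-significant byte.
So the memory order matches the most-significant-first order: 58 8F.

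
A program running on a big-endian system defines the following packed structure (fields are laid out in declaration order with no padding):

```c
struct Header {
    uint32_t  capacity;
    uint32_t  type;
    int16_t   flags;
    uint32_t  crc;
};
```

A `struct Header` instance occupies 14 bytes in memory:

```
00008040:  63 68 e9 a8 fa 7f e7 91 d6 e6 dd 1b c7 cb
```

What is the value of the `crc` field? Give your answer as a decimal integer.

`crc` follows `capacity` (4 B), `type` (4 B), `flags` (2 B), so it starts at offset 4 + 4 + 2 = 10 and occupies 4 bytes.
Bytes at offsets 10..13: DD 1B C7 CB.
Big-endian stores the most-significant byte at the lowest address.
The bytes are already most-significant first: 0xDD1BC7CB.
0xDD1BC7CB = 3709585355.

3709585355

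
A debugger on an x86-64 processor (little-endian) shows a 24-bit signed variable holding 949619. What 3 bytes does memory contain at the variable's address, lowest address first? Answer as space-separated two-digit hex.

73 7D 0E

949619 in hexadecimal, padded to 24 bits, is 0x0E7D73.
Split into bytes (most-significant first): 0E 7D 73.
Little-endian stores the least-significant byte at the lowest address.
So at ascending addresses the bytes are 73 7D 0E.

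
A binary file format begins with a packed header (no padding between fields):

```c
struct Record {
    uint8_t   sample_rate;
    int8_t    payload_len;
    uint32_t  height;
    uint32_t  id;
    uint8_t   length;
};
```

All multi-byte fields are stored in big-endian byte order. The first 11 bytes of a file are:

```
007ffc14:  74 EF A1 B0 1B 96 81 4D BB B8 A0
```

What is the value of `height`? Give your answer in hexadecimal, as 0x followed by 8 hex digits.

`height` follows `sample_rate` (1 B), `payload_len` (1 B), so it starts at offset 1 + 1 = 2 and occupies 4 bytes.
Bytes at offsets 2..5: A1 B0 1B 96.
Big-endian: lowest address holds the most-significant byte.
The bytes are already most-significant first: 0xA1B01B96.

0xA1B01B96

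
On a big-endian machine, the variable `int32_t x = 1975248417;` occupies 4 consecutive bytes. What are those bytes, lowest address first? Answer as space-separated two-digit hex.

1975248417 in hexadecimal, padded to 32 bits, is 0x75BBE621.
Split into bytes (most-significant first): 75 BB E6 21.
In big-endian order the high byte comes first in memory.
So the memory order matches the most-significant-first order: 75 BB E6 21.

75 BB E6 21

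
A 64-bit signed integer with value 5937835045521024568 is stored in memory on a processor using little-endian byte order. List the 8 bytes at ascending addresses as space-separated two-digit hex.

38 66 25 8F 83 6D 67 52

5937835045521024568 in hexadecimal, padded to 64 bits, is 0x52676D838F256638.
Split into bytes (most-significant first): 52 67 6D 83 8F 25 66 38.
Little-endian stores the least-significant byte at the lowest address.
So at ascending addresses the bytes are 38 66 25 8F 83 6D 67 52.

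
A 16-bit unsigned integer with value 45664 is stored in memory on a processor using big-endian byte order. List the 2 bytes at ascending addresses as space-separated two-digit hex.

B2 60

45664 in hexadecimal, padded to 16 bits, is 0xB260.
Split into bytes (most-significant first): B2 60.
Big-endian stores the most-significant byte at the lowest address.
So the memory order matches the most-significant-first order: B2 60.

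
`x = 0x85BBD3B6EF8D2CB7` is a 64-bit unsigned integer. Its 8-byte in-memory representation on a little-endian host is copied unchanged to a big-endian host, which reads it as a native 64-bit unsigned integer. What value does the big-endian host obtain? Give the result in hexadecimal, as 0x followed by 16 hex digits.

Stored little-endian, the bytes at ascending addresses are B7 2C 8D EF B6 D3 BB 85.
Read back as big-endian, the last byte is least significant, giving 0xB72C8DEFB6D3BB85.

0xB72C8DEFB6D3BB85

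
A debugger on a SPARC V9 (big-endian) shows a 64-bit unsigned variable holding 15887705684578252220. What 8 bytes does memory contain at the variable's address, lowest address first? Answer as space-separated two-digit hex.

15887705684578252220 in hexadecimal, padded to 64 bits, is 0xDC7C7824B93DB5BC.
Split into bytes (most-significant first): DC 7C 78 24 B9 3D B5 BC.
Big-endian: lowest address holds the most-significant byte.
So the memory order matches the most-significant-first order: DC 7C 78 24 B9 3D B5 BC.

DC 7C 78 24 B9 3D B5 BC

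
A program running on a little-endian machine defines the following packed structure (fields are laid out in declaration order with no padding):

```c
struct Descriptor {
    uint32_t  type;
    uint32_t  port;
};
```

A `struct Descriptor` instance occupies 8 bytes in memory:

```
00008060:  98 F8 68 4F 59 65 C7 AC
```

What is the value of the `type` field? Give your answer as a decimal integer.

`type` is the first field, at byte offset 0, occupying 4 bytes.
Bytes at offsets 0..3: 98 F8 68 4F.
In little-endian order the low byte comes first in memory.
Reassemble most-significant byte first: 4F 68 F8 98 → 0x4F68F898.
0x4F68F898 = 1332279448.

1332279448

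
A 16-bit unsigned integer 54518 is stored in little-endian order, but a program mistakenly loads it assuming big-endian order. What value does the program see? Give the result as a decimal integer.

63188

54518 in 16-bit hexadecimal is 0xD4F6.
Stored little-endian, the bytes at ascending addresses are F6 D4.
Read back as big-endian, the last byte is least significant, giving 0xF6D4.
0xF6D4 = 63188.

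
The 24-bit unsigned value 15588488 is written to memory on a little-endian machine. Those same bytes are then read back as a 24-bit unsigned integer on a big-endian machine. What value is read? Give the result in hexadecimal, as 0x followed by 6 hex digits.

0x88DCED

15588488 in 24-bit hexadecimal is 0xEDDC88.
Stored little-endian, the bytes at ascending addresses are 88 DC ED.
Read back as big-endian, the last byte is least significant, giving 0x88DCED.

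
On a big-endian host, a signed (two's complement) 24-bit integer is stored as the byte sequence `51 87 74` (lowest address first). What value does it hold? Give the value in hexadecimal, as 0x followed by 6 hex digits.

Big-endian stores the most-significant byte at the lowest address.
The bytes are already most-significant first: 0x518774.

0x518774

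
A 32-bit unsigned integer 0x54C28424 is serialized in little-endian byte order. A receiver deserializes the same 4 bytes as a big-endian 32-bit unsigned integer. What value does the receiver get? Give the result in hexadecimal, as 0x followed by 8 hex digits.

0x2484C254

Stored little-endian, the bytes at ascending addresses are 24 84 C2 54.
Read back as big-endian, the last byte is least significant, giving 0x2484C254.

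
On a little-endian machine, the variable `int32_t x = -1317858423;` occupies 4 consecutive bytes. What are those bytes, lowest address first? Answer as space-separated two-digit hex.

Two's complement of -1317858423 in 32 bits: 1317858423 = 0x4E8CEC77; invert → 0xB1731388; add 1 → 0xB1731389.
Split into bytes (most-significant first): B1 73 13 89.
Little-endian stores the least-significant byte at the lowest address.
So at ascending addresses the bytes are 89 13 73 B1.

89 13 73 B1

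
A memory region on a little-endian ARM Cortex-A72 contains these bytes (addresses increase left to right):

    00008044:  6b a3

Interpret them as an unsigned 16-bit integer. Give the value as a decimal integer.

Little-endian stores the least-significant byte at the lowest address.
Reassemble most-significant byte first: A3 6B → 0xA36B.
0xA36B = 41835.

41835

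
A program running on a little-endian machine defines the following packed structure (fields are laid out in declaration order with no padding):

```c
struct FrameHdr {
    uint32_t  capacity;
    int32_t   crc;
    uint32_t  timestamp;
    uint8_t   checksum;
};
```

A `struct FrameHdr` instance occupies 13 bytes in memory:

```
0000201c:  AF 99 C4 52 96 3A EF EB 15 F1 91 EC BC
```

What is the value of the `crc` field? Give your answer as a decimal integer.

`crc` follows `capacity` (4 bytes), so it starts at byte offset 4 and occupies 4 bytes.
Bytes at offsets 4..7: 96 3A EF EB.
Little-endian stores the least-significant byte at the lowest address.
Reassemble most-significant byte first: EB EF 3A 96 → 0xEBEF3A96.
Top bit is set, so as a signed 32-bit value this is 0xEBEF3A96 − 2^32 = -336643434.

-336643434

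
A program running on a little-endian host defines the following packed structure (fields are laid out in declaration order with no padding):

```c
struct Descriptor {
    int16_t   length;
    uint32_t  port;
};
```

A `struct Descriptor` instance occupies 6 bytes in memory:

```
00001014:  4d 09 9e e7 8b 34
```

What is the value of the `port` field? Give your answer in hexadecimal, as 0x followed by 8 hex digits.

0x348BE79E

`port` follows `length` (2 bytes), so it starts at byte offset 2 and occupies 4 bytes.
Bytes at offsets 2..5: 9E E7 8B 34.
In little-endian order the low byte comes first in memory.
Reassemble most-significant byte first: 34 8B E7 9E → 0x348BE79E.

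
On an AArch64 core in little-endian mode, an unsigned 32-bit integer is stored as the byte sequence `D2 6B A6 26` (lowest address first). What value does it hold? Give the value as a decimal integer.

648440786

Little-endian: lowest address holds the least-significant byte.
Reassemble most-significant byte first: 26 A6 6B D2 → 0x26A66BD2.
0x26A66BD2 = 648440786.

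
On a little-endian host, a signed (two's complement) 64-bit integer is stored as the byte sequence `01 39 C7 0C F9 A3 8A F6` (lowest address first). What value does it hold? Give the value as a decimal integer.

Little-endian stores the least-significant byte at the lowest address.
Reassemble most-significant byte first: F6 8A A3 F9 0C C7 39 01 → 0xF68AA3F90CC73901.
Top bit is set, so as a signed 64-bit value this is 0xF68AA3F90CC73901 − 2^64 = -681552103536641791.

-681552103536641791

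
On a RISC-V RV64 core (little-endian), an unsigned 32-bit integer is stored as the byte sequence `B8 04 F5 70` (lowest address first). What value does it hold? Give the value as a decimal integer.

1895105720

Little-endian: lowest address holds the least-significant byte.
Reassemble most-significant byte first: 70 F5 04 B8 → 0x70F504B8.
0x70F504B8 = 1895105720.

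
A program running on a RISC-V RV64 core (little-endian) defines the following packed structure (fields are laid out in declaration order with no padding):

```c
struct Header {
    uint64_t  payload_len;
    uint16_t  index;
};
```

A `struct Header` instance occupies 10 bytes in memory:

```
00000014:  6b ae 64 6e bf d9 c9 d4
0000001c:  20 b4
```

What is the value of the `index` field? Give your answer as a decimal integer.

46112

`index` follows `payload_len` (8 bytes), so it starts at byte offset 8 and occupies 2 bytes.
Bytes at offsets 8..9: 20 B4.
In little-endian order the low byte comes first in memory.
Reassemble most-significant byte first: B4 20 → 0xB420.
0xB420 = 46112.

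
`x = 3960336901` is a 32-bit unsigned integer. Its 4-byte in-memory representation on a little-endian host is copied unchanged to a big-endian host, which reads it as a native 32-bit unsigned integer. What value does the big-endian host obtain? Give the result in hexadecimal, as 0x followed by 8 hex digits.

3960336901 in 32-bit hexadecimal is 0xEC0DF205.
Stored little-endian, the bytes at ascending addresses are 05 F2 0D EC.
Read back as big-endian, the last byte is least significant, giving 0x05F20DEC.

0x05F20DEC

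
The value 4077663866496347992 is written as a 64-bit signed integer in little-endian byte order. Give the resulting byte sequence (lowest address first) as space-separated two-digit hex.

58 EF F5 A3 AE C5 96 38

4077663866496347992 in hexadecimal, padded to 64 bits, is 0x3896C5AEA3F5EF58.
Split into bytes (most-significant first): 38 96 C5 AE A3 F5 EF 58.
Little-endian stores the least-significant byte at the lowest address.
So at ascending addresses the bytes are 58 EF F5 A3 AE C5 96 38.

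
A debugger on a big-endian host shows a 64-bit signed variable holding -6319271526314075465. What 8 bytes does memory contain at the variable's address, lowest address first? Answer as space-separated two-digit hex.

A8 4D 70 07 1A CF 1A B7

Two's complement of -6319271526314075465 in 64 bits: 6319271526314075465 = 0x57B28FF8E530E549; invert → 0xA84D70071ACF1AB6; add 1 → 0xA84D70071ACF1AB7.
Split into bytes (most-significant first): A8 4D 70 07 1A CF 1A B7.
In big-endian order the high byte comes first in memory.
So the memory order matches the most-significant-first order: A8 4D 70 07 1A CF 1A B7.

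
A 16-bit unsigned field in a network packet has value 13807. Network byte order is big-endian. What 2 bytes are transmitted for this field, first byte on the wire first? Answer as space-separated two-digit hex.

13807 in hexadecimal, padded to 16 bits, is 0x35EF.
Split into bytes (most-significant first): 35 EF.
Big-endian stores the most-significant byte at the lowest address.
So the memory order matches the most-significant-first order: 35 EF.

35 EF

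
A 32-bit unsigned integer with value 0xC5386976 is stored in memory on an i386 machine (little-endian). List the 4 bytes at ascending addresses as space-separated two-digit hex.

Split into bytes (most-significant first): C5 38 69 76.
Little-endian stores the least-significant byte at the lowest address.
So at ascending addresses the bytes are 76 69 38 C5.

76 69 38 C5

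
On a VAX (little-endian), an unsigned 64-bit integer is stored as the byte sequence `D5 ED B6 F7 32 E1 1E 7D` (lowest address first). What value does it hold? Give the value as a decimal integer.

9015891113062886869

Little-endian: lowest address holds the least-significant byte.
Reassemble most-significant byte first: 7D 1E E1 32 F7 B6 ED D5 → 0x7D1EE132F7B6EDD5.
0x7D1EE132F7B6EDD5 = 9015891113062886869.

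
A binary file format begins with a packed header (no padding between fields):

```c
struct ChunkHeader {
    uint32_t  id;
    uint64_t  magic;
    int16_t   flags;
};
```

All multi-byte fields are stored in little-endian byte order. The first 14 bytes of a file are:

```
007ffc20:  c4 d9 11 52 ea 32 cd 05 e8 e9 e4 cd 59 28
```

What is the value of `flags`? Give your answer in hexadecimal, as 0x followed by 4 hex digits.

0x2859

`flags` follows `id` (4 B), `magic` (8 B), so it starts at offset 4 + 8 = 12 and occupies 2 bytes.
Bytes at offsets 12..13: 59 28.
In little-endian order the low byte comes first in memory.
Reassemble most-significant byte first: 28 59 → 0x2859.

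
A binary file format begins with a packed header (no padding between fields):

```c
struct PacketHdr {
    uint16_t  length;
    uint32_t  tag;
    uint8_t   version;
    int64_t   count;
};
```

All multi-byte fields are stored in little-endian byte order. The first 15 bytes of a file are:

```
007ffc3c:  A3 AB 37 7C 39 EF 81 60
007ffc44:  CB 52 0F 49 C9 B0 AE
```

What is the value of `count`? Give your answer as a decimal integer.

-5858961799582135456

`count` follows `length` (2 B), `tag` (4 B), `version` (1 B), so it starts at offset 2 + 4 + 1 = 7 and occupies 8 bytes.
Bytes at offsets 7..14: 60 CB 52 0F 49 C9 B0 AE.
Little-endian stores the least-significant byte at the lowest address.
Reassemble most-significant byte first: AE B0 C9 49 0F 52 CB 60 → 0xAEB0C9490F52CB60.
Top bit is set, so as a signed 64-bit value this is 0xAEB0C9490F52CB60 − 2^64 = -5858961799582135456.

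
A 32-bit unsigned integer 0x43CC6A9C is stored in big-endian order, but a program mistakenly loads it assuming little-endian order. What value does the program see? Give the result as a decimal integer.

2624244803

Stored big-endian, the bytes at ascending addresses are 43 CC 6A 9C.
Read back as little-endian, the first byte is least significant, giving 0x9C6ACC43.
0x9C6ACC43 = 2624244803.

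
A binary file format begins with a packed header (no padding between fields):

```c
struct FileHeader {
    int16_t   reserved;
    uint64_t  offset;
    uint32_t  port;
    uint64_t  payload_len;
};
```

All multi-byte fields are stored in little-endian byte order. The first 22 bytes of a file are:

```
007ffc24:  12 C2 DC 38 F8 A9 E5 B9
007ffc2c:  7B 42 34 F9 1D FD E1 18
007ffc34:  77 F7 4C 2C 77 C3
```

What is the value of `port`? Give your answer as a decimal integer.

4246599988

`port` follows `reserved` (2 B), `offset` (8 B), so it starts at offset 2 + 8 = 10 and occupies 4 bytes.
Bytes at offsets 10..13: 34 F9 1D FD.
In little-endian order the low byte comes first in memory.
Reassemble most-significant byte first: FD 1D F9 34 → 0xFD1DF934.
0xFD1DF934 = 4246599988.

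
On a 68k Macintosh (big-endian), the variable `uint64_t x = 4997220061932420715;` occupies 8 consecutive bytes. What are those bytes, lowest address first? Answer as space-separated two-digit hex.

45 59 B1 2B 7F EF FE 6B

4997220061932420715 in hexadecimal, padded to 64 bits, is 0x4559B12B7FEFFE6B.
Split into bytes (most-significant first): 45 59 B1 2B 7F EF FE 6B.
Big-endian stores the most-significant byte at the lowest address.
So the memory order matches the most-significant-first order: 45 59 B1 2B 7F EF FE 6B.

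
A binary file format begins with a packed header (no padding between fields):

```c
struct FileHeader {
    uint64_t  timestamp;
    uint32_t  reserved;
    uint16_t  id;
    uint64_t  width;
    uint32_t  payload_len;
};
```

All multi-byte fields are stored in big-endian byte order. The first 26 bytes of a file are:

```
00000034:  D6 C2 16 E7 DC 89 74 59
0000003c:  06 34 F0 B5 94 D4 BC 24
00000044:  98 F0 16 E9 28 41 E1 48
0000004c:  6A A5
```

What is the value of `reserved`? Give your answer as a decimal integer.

104132789

`reserved` follows `timestamp` (8 bytes), so it starts at byte offset 8 and occupies 4 bytes.
Bytes at offsets 8..11: 06 34 F0 B5.
In big-endian order the high byte comes first in memory.
The bytes are already most-significant first: 0x0634F0B5.
0x0634F0B5 = 104132789.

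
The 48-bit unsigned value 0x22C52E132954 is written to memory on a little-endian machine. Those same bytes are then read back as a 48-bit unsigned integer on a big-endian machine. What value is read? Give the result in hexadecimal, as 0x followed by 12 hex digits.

0x5429132EC522

Stored little-endian, the bytes at ascending addresses are 54 29 13 2E C5 22.
Read back as big-endian, the last byte is least significant, giving 0x5429132EC522.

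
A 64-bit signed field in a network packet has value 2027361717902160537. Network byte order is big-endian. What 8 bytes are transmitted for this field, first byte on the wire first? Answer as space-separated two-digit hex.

1C 22 A2 BD B2 C8 B2 99

2027361717902160537 in hexadecimal, padded to 64 bits, is 0x1C22A2BDB2C8B299.
Split into bytes (most-significant first): 1C 22 A2 BD B2 C8 B2 99.
Big-endian stores the most-significant byte at the lowest address.
So the memory order matches the most-significant-first order: 1C 22 A2 BD B2 C8 B2 99.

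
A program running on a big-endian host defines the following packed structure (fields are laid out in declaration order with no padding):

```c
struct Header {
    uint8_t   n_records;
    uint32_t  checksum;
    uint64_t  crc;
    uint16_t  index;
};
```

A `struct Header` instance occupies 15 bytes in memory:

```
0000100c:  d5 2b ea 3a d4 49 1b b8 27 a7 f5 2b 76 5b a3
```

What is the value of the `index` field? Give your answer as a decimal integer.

23459

`index` follows `n_records` (1 B), `checksum` (4 B), `crc` (8 B), so it starts at offset 1 + 4 + 8 = 13 and occupies 2 bytes.
Bytes at offsets 13..14: 5B A3.
Big-endian stores the most-significant byte at the lowest address.
The bytes are already most-significant first: 0x5BA3.
0x5BA3 = 23459.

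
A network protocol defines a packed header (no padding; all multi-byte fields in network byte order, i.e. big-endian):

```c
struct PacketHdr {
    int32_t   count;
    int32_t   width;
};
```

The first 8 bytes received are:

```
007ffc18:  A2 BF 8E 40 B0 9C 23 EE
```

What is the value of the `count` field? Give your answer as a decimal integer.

`count` is the first field, at byte offset 0, occupying 4 bytes.
Bytes at offsets 0..3: A2 BF 8E 40.
Big-endian stores the most-significant byte at the lowest address.
The bytes are already most-significant first: 0xA2BF8E40.
Top bit is set, so as a signed 32-bit value this is 0xA2BF8E40 − 2^32 = -1564504512.

-1564504512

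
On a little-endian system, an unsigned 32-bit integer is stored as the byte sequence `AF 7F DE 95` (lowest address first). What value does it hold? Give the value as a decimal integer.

2514386863

Little-endian stores the least-significant byte at the lowest address.
Reassemble most-significant byte first: 95 DE 7F AF → 0x95DE7FAF.
0x95DE7FAF = 2514386863.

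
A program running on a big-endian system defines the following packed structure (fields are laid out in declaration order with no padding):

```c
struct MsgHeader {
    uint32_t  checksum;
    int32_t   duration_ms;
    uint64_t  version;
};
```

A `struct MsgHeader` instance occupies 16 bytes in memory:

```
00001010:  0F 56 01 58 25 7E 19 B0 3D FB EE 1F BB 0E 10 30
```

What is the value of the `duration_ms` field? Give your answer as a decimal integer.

629021104

`duration_ms` follows `checksum` (4 bytes), so it starts at byte offset 4 and occupies 4 bytes.
Bytes at offsets 4..7: 25 7E 19 B0.
In big-endian order the high byte comes first in memory.
The bytes are already most-significant first: 0x257E19B0.
0x257E19B0 = 629021104.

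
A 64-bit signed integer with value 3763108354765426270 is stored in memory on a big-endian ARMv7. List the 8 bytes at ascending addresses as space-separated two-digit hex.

34 39 3F 1C 61 19 0E 5E

3763108354765426270 in hexadecimal, padded to 64 bits, is 0x34393F1C61190E5E.
Split into bytes (most-significant first): 34 39 3F 1C 61 19 0E 5E.
Big-endian stores the most-significant byte at the lowest address.
So the memory order matches the most-significant-first order: 34 39 3F 1C 61 19 0E 5E.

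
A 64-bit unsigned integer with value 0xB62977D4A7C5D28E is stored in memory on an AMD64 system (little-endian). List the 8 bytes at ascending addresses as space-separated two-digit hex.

Split into bytes (most-significant first): B6 29 77 D4 A7 C5 D2 8E.
In little-endian order the low byte comes first in memory.
So at ascending addresses the bytes are 8E D2 C5 A7 D4 77 29 B6.

8E D2 C5 A7 D4 77 29 B6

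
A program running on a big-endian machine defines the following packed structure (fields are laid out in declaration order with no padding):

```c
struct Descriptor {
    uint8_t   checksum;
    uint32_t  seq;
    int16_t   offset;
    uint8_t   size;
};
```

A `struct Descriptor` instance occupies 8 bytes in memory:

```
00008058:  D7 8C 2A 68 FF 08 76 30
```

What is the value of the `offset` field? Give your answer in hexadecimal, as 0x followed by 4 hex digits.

0x0876

`offset` follows `checksum` (1 B), `seq` (4 B), so it starts at offset 1 + 4 = 5 and occupies 2 bytes.
Bytes at offsets 5..6: 08 76.
In big-endian order the high byte comes first in memory.
The bytes are already most-significant first: 0x0876.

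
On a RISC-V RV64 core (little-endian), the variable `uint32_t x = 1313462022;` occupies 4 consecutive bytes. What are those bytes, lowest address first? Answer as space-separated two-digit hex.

1313462022 in hexadecimal, padded to 32 bits, is 0x4E49D706.
Split into bytes (most-significant first): 4E 49 D7 06.
Little-endian: lowest address holds the least-significant byte.
So at ascending addresses the bytes are 06 D7 49 4E.

06 D7 49 4E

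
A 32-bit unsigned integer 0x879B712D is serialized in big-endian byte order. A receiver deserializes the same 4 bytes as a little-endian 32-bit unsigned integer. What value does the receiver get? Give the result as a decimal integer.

Stored big-endian, the bytes at ascending addresses are 87 9B 71 2D.
Read back as little-endian, the first byte is least significant, giving 0x2D719B87.
0x2D719B87 = 762420103.

762420103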